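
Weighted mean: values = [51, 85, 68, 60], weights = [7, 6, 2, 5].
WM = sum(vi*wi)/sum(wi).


Numerator = 51*7 + 85*6 + 68*2 + 60*5 = 1303
Denominator = 7 + 6 + 2 + 5 = 20
WM = 1303/20 = 65.1500

WM = 65.1500


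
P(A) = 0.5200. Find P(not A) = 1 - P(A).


P(not A) = 1 - 0.5200 = 0.4800

P(not A) = 0.4800


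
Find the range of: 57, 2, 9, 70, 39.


Max = 70, Min = 2
Range = 70 - 2 = 68

Range = 68


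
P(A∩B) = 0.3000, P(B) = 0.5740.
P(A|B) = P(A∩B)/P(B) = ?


P(A|B) = 0.3000/0.5740 = 0.5226

P(A|B) = 0.5226


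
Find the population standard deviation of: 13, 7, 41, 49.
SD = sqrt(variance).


Mean = 27.5000
Variance = 318.7500
SD = sqrt(318.7500) = 17.8536

SD = 17.8536


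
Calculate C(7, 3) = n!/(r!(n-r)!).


C(7,3) = 7!/(3! × 4!)
= 5040/(6 × 24)
= 35

C(7,3) = 35


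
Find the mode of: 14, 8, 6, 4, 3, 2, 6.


Frequencies: 2:1, 3:1, 4:1, 6:2, 8:1, 14:1
Max frequency = 2
Mode = 6

Mode = 6


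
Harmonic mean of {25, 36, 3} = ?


Sum of reciprocals = 1/25 + 1/36 + 1/3 = 0.401111
HM = 3/0.401111 = 7.4792

HM = 7.4792


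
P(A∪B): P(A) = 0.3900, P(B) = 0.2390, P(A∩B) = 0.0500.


P(A∪B) = 0.3900 + 0.2390 - 0.0500
= 0.6290 - 0.0500
= 0.5790

P(A∪B) = 0.5790


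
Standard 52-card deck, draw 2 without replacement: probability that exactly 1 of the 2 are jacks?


Hypergeometric: P(X=1) = C(4,1)·C(48,1) / C(52,2)
= 4 × 48 / 1326
= 192/1326 = 0.1448

P = 0.1448


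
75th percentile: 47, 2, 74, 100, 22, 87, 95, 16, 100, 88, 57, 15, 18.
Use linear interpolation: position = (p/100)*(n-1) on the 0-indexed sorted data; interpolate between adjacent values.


Sorted: 2, 15, 16, 18, 22, 47, 57, 74, 87, 88, 95, 100, 100
n = 13
Index = 75/100 * 12 = 9.0000
Lower = data[9] = 88, Upper = data[10] = 95
P75 = 88 + 0*(7) = 88.0000

P75 = 88.0000


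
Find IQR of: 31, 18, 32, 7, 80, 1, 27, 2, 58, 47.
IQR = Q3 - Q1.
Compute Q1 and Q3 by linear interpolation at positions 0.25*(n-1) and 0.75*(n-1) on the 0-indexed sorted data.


Sorted: 1, 2, 7, 18, 27, 31, 32, 47, 58, 80
Q1 (25th %ile) = 9.7500
Q3 (75th %ile) = 43.2500
IQR = 43.2500 - 9.7500 = 33.5000

IQR = 33.5000


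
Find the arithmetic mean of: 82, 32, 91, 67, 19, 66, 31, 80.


Sum = 82 + 32 + 91 + 67 + 19 + 66 + 31 + 80 = 468
n = 8
Mean = 468/8 = 58.5000

Mean = 58.5000


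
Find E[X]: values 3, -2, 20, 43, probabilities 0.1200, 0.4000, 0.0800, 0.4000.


E[X] = 3*0.1200 - 2*0.4000 + 20*0.0800 + 43*0.4000
= 0.3600 - 0.8000 + 1.6000 + 17.2000
= 18.3600

E[X] = 18.3600


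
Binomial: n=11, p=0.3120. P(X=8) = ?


C(11,8) = 165
p^8 = 8.979182e-05
(1-p)^3 = 0.325661
P = 165 * 8.979182e-05 * 0.325661 = 0.0048

P(X=8) = 0.0048


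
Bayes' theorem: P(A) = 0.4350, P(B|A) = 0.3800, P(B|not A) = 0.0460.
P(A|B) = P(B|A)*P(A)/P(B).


P(B) = P(B|A)*P(A) + P(B|A')*P(A')
= 0.3800*0.4350 + 0.0460*0.5650
= 0.165300 + 0.025990 = 0.191290
P(A|B) = 0.165300/0.191290 = 0.8641

P(A|B) = 0.8641


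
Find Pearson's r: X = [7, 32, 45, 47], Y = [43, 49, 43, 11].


Mean X = 32.7500, Mean Y = 36.5000
SD X = 15.943259, SD Y = 14.924812
Cov = -115.125000
r = -115.125000/(15.943259*14.924812) = -0.4838

r = -0.4838


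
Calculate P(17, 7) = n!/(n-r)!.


P(17,7) = 17!/10!
= 355687428096000/3628800
= 98017920

P(17,7) = 98017920


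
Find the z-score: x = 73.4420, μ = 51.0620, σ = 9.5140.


z = (73.4420 - 51.0620)/9.5140
= 22.3800/9.5140
= 2.3523

z = 2.3523


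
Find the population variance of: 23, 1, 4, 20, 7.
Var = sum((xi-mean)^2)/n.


Mean = 11.0000
Squared deviations: 144.0000, 100.0000, 49.0000, 81.0000, 16.0000
Sum = 390.0000
Variance = 390.0000/5 = 78.0000

Variance = 78.0000


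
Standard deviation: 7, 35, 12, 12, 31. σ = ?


Mean = 19.4000
Variance = 128.2400
SD = sqrt(128.2400) = 11.3243

SD = 11.3243


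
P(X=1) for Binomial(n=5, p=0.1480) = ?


C(5,1) = 5
p^1 = 0.148000
(1-p)^4 = 0.526937
P = 5 * 0.148000 * 0.526937 = 0.3899

P(X=1) = 0.3899


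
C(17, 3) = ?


C(17,3) = 17!/(3! × 14!)
= 355687428096000/(6 × 87178291200)
= 680

C(17,3) = 680


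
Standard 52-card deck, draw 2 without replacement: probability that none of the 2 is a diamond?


P(no diamonds) = (39/52) × (38/51)
= 0.5588

P = 0.5588


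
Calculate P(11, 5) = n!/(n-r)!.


P(11,5) = 11!/6!
= 39916800/720
= 55440

P(11,5) = 55440


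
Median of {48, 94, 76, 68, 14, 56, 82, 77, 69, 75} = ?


Sorted: 14, 48, 56, 68, 69, 75, 76, 77, 82, 94
n = 10 (even)
Middle values: 69 and 75
Median = (69+75)/2 = 72.0000

Median = 72.0000


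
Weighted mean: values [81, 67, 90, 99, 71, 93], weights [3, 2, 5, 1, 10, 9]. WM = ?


Numerator = 81*3 + 67*2 + 90*5 + 99*1 + 71*10 + 93*9 = 2473
Denominator = 3 + 2 + 5 + 1 + 10 + 9 = 30
WM = 2473/30 = 82.4333

WM = 82.4333


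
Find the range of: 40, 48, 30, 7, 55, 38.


Max = 55, Min = 7
Range = 55 - 7 = 48

Range = 48


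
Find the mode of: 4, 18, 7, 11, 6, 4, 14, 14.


Frequencies: 4:2, 6:1, 7:1, 11:1, 14:2, 18:1
Max frequency = 2
Mode = 4, 14

Mode = 4, 14


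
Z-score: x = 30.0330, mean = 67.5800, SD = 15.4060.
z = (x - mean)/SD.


z = (30.0330 - 67.5800)/15.4060
= -37.5470/15.4060
= -2.4372

z = -2.4372


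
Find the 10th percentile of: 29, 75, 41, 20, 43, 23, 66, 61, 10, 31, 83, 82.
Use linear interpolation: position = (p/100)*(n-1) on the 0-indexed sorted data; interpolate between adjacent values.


Sorted: 10, 20, 23, 29, 31, 41, 43, 61, 66, 75, 82, 83
n = 12
Index = 10/100 * 11 = 1.1000
Lower = data[1] = 20, Upper = data[2] = 23
P10 = 20 + 0.1000*(3) = 20.3000

P10 = 20.3000


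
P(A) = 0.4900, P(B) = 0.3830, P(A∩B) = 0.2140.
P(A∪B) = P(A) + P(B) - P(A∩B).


P(A∪B) = 0.4900 + 0.3830 - 0.2140
= 0.8730 - 0.2140
= 0.6590

P(A∪B) = 0.6590


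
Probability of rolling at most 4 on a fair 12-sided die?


Favorable outcomes (roll ≤ 4): 4
Total outcomes = 12
P = 4/12 = 0.3333

P = 0.3333


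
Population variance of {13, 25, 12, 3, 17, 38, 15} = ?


Mean = 17.5714
Squared deviations: 20.8980, 55.1837, 31.0408, 212.3265, 0.3265, 417.3265, 6.6122
Sum = 743.7143
Variance = 743.7143/7 = 106.2449

Variance = 106.2449


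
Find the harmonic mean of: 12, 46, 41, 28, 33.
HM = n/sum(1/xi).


Sum of reciprocals = 1/12 + 1/46 + 1/41 + 1/28 + 1/33 = 0.195480
HM = 5/0.195480 = 25.5781

HM = 25.5781


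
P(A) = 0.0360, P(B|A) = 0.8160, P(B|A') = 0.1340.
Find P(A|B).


P(B) = P(B|A)*P(A) + P(B|A')*P(A')
= 0.8160*0.0360 + 0.1340*0.9640
= 0.029376 + 0.129176 = 0.158552
P(A|B) = 0.029376/0.158552 = 0.1853

P(A|B) = 0.1853


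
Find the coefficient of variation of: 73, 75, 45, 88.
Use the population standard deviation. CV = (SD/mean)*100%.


Mean = 70.2500
SD = 15.6744
CV = (15.6744/70.2500)*100 = 22.3123%

CV = 22.3123%


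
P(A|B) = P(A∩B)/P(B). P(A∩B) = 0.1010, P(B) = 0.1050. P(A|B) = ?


P(A|B) = 0.1010/0.1050 = 0.9619

P(A|B) = 0.9619


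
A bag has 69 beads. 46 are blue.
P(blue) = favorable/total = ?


P = 46/69 = 0.6667

P = 0.6667


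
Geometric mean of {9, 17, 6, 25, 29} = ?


Product = 9 × 17 × 6 × 25 × 29 = 665550
GM = 665550^(1/5) = 14.6095

GM = 14.6095


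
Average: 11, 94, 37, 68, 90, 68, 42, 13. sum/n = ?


Sum = 11 + 94 + 37 + 68 + 90 + 68 + 42 + 13 = 423
n = 8
Mean = 423/8 = 52.8750

Mean = 52.8750


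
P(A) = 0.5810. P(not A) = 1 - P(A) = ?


P(not A) = 1 - 0.5810 = 0.4190

P(not A) = 0.4190


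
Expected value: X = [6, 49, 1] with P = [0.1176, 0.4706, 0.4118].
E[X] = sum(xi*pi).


E[X] = 6*0.1176 + 49*0.4706 + 1*0.4118
= 0.7056 + 23.0594 + 0.4118
= 24.1768

E[X] = 24.1768


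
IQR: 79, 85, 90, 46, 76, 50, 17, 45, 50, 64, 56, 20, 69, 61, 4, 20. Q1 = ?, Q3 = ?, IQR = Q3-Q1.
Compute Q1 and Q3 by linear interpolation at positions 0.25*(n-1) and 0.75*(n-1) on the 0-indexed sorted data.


Sorted: 4, 17, 20, 20, 45, 46, 50, 50, 56, 61, 64, 69, 76, 79, 85, 90
Q1 (25th %ile) = 38.7500
Q3 (75th %ile) = 70.7500
IQR = 70.7500 - 38.7500 = 32.0000

IQR = 32.0000


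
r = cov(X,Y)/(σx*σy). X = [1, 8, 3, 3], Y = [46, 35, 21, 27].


Mean X = 3.7500, Mean Y = 32.2500
SD X = 2.586020, SD Y = 9.364160
Cov = -3.437500
r = -3.437500/(2.586020*9.364160) = -0.1420

r = -0.1420


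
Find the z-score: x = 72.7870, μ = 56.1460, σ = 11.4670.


z = (72.7870 - 56.1460)/11.4670
= 16.6410/11.4670
= 1.4512

z = 1.4512


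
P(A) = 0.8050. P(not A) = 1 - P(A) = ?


P(not A) = 1 - 0.8050 = 0.1950

P(not A) = 0.1950


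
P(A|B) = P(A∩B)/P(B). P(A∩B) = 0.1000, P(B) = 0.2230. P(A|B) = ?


P(A|B) = 0.1000/0.2230 = 0.4484

P(A|B) = 0.4484


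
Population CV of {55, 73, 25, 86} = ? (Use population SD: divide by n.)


Mean = 59.7500
SD = 22.8842
CV = (22.8842/59.7500)*100 = 38.2999%

CV = 38.2999%


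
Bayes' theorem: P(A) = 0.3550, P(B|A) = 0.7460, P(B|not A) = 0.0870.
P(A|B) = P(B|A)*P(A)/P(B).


P(B) = P(B|A)*P(A) + P(B|A')*P(A')
= 0.7460*0.3550 + 0.0870*0.6450
= 0.264830 + 0.056115 = 0.320945
P(A|B) = 0.264830/0.320945 = 0.8252

P(A|B) = 0.8252


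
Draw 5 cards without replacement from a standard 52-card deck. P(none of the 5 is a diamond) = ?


P(no diamonds) = (39/52) × (38/51) × (37/50) × (36/49) × (35/48)
= 0.2215

P = 0.2215


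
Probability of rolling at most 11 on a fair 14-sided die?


Favorable outcomes (roll ≤ 11): 11
Total outcomes = 14
P = 11/14 = 0.7857

P = 0.7857


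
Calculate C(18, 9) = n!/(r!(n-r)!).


C(18,9) = 18!/(9! × 9!)
= 6402373705728000/(362880 × 362880)
= 48620

C(18,9) = 48620


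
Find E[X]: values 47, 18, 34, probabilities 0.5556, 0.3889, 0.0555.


E[X] = 47*0.5556 + 18*0.3889 + 34*0.0555
= 26.1132 + 7.0002 + 1.8870
= 35.0004

E[X] = 35.0004


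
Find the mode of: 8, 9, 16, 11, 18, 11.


Frequencies: 8:1, 9:1, 11:2, 16:1, 18:1
Max frequency = 2
Mode = 11

Mode = 11


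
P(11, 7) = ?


P(11,7) = 11!/4!
= 39916800/24
= 1663200

P(11,7) = 1663200


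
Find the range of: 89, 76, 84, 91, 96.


Max = 96, Min = 76
Range = 96 - 76 = 20

Range = 20


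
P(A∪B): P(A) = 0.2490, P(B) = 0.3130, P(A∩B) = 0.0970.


P(A∪B) = 0.2490 + 0.3130 - 0.0970
= 0.5620 - 0.0970
= 0.4650

P(A∪B) = 0.4650


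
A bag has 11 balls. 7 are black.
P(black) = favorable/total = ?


P = 7/11 = 0.6364

P = 0.6364


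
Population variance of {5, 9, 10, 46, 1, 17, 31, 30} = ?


Mean = 18.6250
Squared deviations: 185.6406, 92.6406, 74.3906, 749.3906, 310.6406, 2.6406, 153.1406, 129.3906
Sum = 1697.8750
Variance = 1697.8750/8 = 212.2344

Variance = 212.2344


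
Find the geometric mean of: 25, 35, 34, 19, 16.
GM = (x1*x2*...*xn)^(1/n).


Product = 25 × 35 × 34 × 19 × 16 = 9044000
GM = 9044000^(1/5) = 24.6191

GM = 24.6191


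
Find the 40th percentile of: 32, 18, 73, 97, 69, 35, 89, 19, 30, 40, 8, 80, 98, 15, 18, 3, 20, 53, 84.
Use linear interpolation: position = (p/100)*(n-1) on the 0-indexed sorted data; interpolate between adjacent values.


Sorted: 3, 8, 15, 18, 18, 19, 20, 30, 32, 35, 40, 53, 69, 73, 80, 84, 89, 97, 98
n = 19
Index = 40/100 * 18 = 7.2000
Lower = data[7] = 30, Upper = data[8] = 32
P40 = 30 + 0.2000*(2) = 30.4000

P40 = 30.4000


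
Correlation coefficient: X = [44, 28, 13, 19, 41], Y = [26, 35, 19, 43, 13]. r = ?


Mean X = 29.0000, Mean Y = 27.2000
SD X = 12.049896, SD Y = 10.777755
Cov = -44.600000
r = -44.600000/(12.049896*10.777755) = -0.3434

r = -0.3434


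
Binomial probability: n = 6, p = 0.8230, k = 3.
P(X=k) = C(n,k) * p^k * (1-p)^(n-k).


C(6,3) = 20
p^3 = 0.557442
(1-p)^3 = 0.005545
P = 20 * 0.557442 * 0.005545 = 0.0618

P(X=3) = 0.0618


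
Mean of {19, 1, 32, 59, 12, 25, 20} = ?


Sum = 19 + 1 + 32 + 59 + 12 + 25 + 20 = 168
n = 7
Mean = 168/7 = 24.0000

Mean = 24.0000


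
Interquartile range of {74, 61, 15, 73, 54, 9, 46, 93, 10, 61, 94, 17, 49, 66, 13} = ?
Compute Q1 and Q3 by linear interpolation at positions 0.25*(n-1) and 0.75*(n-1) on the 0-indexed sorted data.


Sorted: 9, 10, 13, 15, 17, 46, 49, 54, 61, 61, 66, 73, 74, 93, 94
Q1 (25th %ile) = 16.0000
Q3 (75th %ile) = 69.5000
IQR = 69.5000 - 16.0000 = 53.5000

IQR = 53.5000


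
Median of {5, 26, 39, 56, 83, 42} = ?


Sorted: 5, 26, 39, 42, 56, 83
n = 6 (even)
Middle values: 39 and 42
Median = (39+42)/2 = 40.5000

Median = 40.5000


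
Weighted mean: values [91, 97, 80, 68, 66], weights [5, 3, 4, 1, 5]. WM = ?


Numerator = 91*5 + 97*3 + 80*4 + 68*1 + 66*5 = 1464
Denominator = 5 + 3 + 4 + 1 + 5 = 18
WM = 1464/18 = 81.3333

WM = 81.3333


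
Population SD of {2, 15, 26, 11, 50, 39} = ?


Mean = 23.8333
Variance = 273.1389
SD = sqrt(273.1389) = 16.5269

SD = 16.5269


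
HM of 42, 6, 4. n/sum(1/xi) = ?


Sum of reciprocals = 1/42 + 1/6 + 1/4 = 0.440476
HM = 3/0.440476 = 6.8108

HM = 6.8108


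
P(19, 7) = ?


P(19,7) = 19!/12!
= 121645100408832000/479001600
= 253955520

P(19,7) = 253955520


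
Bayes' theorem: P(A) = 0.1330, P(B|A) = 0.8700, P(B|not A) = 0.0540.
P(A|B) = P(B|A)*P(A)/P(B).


P(B) = P(B|A)*P(A) + P(B|A')*P(A')
= 0.8700*0.1330 + 0.0540*0.8670
= 0.115710 + 0.046818 = 0.162528
P(A|B) = 0.115710/0.162528 = 0.7119

P(A|B) = 0.7119


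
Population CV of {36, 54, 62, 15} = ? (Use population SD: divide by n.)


Mean = 41.7500
SD = 18.0883
CV = (18.0883/41.7500)*100 = 43.3253%

CV = 43.3253%


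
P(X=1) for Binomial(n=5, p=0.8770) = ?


C(5,1) = 5
p^1 = 0.877000
(1-p)^4 = 0.000229
P = 5 * 0.877000 * 0.000229 = 0.0010

P(X=1) = 0.0010


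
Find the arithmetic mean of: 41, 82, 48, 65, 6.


Sum = 41 + 82 + 48 + 65 + 6 = 242
n = 5
Mean = 242/5 = 48.4000

Mean = 48.4000


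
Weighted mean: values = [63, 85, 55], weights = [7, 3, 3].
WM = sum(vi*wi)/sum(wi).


Numerator = 63*7 + 85*3 + 55*3 = 861
Denominator = 7 + 3 + 3 = 13
WM = 861/13 = 66.2308

WM = 66.2308


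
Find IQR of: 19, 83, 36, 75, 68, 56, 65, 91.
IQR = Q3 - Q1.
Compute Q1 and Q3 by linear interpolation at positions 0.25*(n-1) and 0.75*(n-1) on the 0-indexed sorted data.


Sorted: 19, 36, 56, 65, 68, 75, 83, 91
Q1 (25th %ile) = 51.0000
Q3 (75th %ile) = 77.0000
IQR = 77.0000 - 51.0000 = 26.0000

IQR = 26.0000


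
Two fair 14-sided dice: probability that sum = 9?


Total outcomes = 14×14 = 196
Favorable (sum = 9): 8
P = 8/196 = 0.0408

P = 0.0408


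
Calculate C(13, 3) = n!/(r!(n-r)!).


C(13,3) = 13!/(3! × 10!)
= 6227020800/(6 × 3628800)
= 286

C(13,3) = 286


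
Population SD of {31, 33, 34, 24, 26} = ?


Mean = 29.6000
Variance = 15.4400
SD = sqrt(15.4400) = 3.9294

SD = 3.9294


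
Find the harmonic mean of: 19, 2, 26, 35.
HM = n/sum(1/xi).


Sum of reciprocals = 1/19 + 1/2 + 1/26 + 1/35 = 0.619665
HM = 4/0.619665 = 6.4551

HM = 6.4551


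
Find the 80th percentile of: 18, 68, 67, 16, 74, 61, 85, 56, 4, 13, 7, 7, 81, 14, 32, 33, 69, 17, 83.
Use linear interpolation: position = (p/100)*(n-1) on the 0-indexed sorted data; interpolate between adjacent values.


Sorted: 4, 7, 7, 13, 14, 16, 17, 18, 32, 33, 56, 61, 67, 68, 69, 74, 81, 83, 85
n = 19
Index = 80/100 * 18 = 14.4000
Lower = data[14] = 69, Upper = data[15] = 74
P80 = 69 + 0.4000*(5) = 71.0000

P80 = 71.0000


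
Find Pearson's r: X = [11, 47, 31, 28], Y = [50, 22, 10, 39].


Mean X = 29.2500, Mean Y = 30.2500
SD X = 12.774486, SD Y = 15.368393
Cov = -138.312500
r = -138.312500/(12.774486*15.368393) = -0.7045

r = -0.7045


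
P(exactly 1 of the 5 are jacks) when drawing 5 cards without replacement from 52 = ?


Hypergeometric: P(X=1) = C(4,1)·C(48,4) / C(52,5)
= 4 × 194580 / 2598960
= 778320/2598960 = 0.2995

P = 0.2995


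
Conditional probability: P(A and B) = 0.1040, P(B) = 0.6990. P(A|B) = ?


P(A|B) = 0.1040/0.6990 = 0.1488

P(A|B) = 0.1488


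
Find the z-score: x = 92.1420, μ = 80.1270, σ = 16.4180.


z = (92.1420 - 80.1270)/16.4180
= 12.0150/16.4180
= 0.7318

z = 0.7318


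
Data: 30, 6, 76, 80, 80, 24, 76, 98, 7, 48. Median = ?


Sorted: 6, 7, 24, 30, 48, 76, 76, 80, 80, 98
n = 10 (even)
Middle values: 48 and 76
Median = (48+76)/2 = 62.0000

Median = 62.0000


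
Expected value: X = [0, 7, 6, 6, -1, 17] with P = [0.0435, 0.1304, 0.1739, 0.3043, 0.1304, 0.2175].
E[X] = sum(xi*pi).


E[X] = 0*0.0435 + 7*0.1304 + 6*0.1739 + 6*0.3043 - 1*0.1304 + 17*0.2175
= 0 + 0.9128 + 1.0434 + 1.8258 - 0.1304 + 3.6975
= 7.3491

E[X] = 7.3491


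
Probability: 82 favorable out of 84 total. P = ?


P = 82/84 = 0.9762

P = 0.9762


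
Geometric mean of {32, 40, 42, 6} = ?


Product = 32 × 40 × 42 × 6 = 322560
GM = 322560^(1/4) = 23.8316

GM = 23.8316


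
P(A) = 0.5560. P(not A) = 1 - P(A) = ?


P(not A) = 1 - 0.5560 = 0.4440

P(not A) = 0.4440


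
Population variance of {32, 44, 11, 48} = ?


Mean = 33.7500
Squared deviations: 3.0625, 105.0625, 517.5625, 203.0625
Sum = 828.7500
Variance = 828.7500/4 = 207.1875

Variance = 207.1875


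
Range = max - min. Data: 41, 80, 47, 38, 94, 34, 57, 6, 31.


Max = 94, Min = 6
Range = 94 - 6 = 88

Range = 88


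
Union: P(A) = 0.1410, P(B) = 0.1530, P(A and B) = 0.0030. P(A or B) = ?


P(A∪B) = 0.1410 + 0.1530 - 0.0030
= 0.2940 - 0.0030
= 0.2910

P(A∪B) = 0.2910


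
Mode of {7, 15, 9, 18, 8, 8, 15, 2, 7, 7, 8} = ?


Frequencies: 2:1, 7:3, 8:3, 9:1, 15:2, 18:1
Max frequency = 3
Mode = 7, 8

Mode = 7, 8


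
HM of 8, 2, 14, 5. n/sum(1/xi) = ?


Sum of reciprocals = 1/8 + 1/2 + 1/14 + 1/5 = 0.896429
HM = 4/0.896429 = 4.4622

HM = 4.4622


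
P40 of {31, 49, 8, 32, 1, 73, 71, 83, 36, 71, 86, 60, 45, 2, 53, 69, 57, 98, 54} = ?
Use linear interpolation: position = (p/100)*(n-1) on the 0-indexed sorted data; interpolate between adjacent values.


Sorted: 1, 2, 8, 31, 32, 36, 45, 49, 53, 54, 57, 60, 69, 71, 71, 73, 83, 86, 98
n = 19
Index = 40/100 * 18 = 7.2000
Lower = data[7] = 49, Upper = data[8] = 53
P40 = 49 + 0.2000*(4) = 49.8000

P40 = 49.8000


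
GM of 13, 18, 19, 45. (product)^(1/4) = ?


Product = 13 × 18 × 19 × 45 = 200070
GM = 200070^(1/4) = 21.1493

GM = 21.1493


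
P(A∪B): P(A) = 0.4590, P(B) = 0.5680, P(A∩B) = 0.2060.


P(A∪B) = 0.4590 + 0.5680 - 0.2060
= 1.0270 - 0.2060
= 0.8210

P(A∪B) = 0.8210


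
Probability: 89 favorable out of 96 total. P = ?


P = 89/96 = 0.9271

P = 0.9271


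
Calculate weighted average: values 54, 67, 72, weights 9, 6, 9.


Numerator = 54*9 + 67*6 + 72*9 = 1536
Denominator = 9 + 6 + 9 = 24
WM = 1536/24 = 64.0000

WM = 64.0000


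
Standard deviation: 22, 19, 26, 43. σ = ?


Mean = 27.5000
Variance = 86.2500
SD = sqrt(86.2500) = 9.2871

SD = 9.2871


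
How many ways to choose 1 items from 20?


C(20,1) = 20!/(1! × 19!)
= 2432902008176640000/(1 × 121645100408832000)
= 20

C(20,1) = 20


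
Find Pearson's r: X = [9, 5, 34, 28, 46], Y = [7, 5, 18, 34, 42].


Mean X = 24.4000, Mean Y = 21.2000
SD X = 15.396103, SD Y = 14.634207
Cov = 199.520000
r = 199.520000/(15.396103*14.634207) = 0.8855

r = 0.8855


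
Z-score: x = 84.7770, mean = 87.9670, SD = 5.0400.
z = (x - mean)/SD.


z = (84.7770 - 87.9670)/5.0400
= -3.1900/5.0400
= -0.6329

z = -0.6329


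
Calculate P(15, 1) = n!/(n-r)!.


P(15,1) = 15!/14!
= 1307674368000/87178291200
= 15

P(15,1) = 15


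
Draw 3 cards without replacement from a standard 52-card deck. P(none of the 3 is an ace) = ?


P(no aces) = (48/52) × (47/51) × (46/50)
= 0.7826

P = 0.7826


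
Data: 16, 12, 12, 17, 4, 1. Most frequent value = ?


Frequencies: 1:1, 4:1, 12:2, 16:1, 17:1
Max frequency = 2
Mode = 12

Mode = 12


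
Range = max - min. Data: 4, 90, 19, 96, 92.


Max = 96, Min = 4
Range = 96 - 4 = 92

Range = 92


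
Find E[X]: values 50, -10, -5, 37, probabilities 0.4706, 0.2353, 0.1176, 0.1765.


E[X] = 50*0.4706 - 10*0.2353 - 5*0.1176 + 37*0.1765
= 23.5300 - 2.3530 - 0.5880 + 6.5305
= 27.1195

E[X] = 27.1195


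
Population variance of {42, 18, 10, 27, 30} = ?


Mean = 25.4000
Squared deviations: 275.5600, 54.7600, 237.1600, 2.5600, 21.1600
Sum = 591.2000
Variance = 591.2000/5 = 118.2400

Variance = 118.2400


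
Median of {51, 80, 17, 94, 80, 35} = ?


Sorted: 17, 35, 51, 80, 80, 94
n = 6 (even)
Middle values: 51 and 80
Median = (51+80)/2 = 65.5000

Median = 65.5000


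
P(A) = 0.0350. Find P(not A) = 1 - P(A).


P(not A) = 1 - 0.0350 = 0.9650

P(not A) = 0.9650


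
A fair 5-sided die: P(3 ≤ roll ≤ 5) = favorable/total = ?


Favorable outcomes (3 ≤ roll ≤ 5): 3
Total outcomes = 5
P = 3/5 = 0.6000

P = 0.6000


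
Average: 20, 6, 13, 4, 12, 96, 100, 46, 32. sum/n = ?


Sum = 20 + 6 + 13 + 4 + 12 + 96 + 100 + 46 + 32 = 329
n = 9
Mean = 329/9 = 36.5556

Mean = 36.5556


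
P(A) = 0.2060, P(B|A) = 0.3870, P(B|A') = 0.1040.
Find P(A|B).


P(B) = P(B|A)*P(A) + P(B|A')*P(A')
= 0.3870*0.2060 + 0.1040*0.7940
= 0.079722 + 0.082576 = 0.162298
P(A|B) = 0.079722/0.162298 = 0.4912

P(A|B) = 0.4912


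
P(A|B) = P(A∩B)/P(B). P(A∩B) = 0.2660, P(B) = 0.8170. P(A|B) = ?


P(A|B) = 0.2660/0.8170 = 0.3256

P(A|B) = 0.3256


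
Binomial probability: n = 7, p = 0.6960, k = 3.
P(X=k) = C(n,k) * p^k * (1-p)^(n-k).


C(7,3) = 35
p^3 = 0.337154
(1-p)^4 = 0.008541
P = 35 * 0.337154 * 0.008541 = 0.1008

P(X=3) = 0.1008


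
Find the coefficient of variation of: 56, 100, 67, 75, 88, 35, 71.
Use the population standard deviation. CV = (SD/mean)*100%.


Mean = 70.2857
SD = 19.5646
CV = (19.5646/70.2857)*100 = 27.8359%

CV = 27.8359%


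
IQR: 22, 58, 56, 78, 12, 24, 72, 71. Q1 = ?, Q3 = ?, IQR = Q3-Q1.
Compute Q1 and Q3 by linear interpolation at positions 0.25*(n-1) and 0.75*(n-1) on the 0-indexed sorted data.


Sorted: 12, 22, 24, 56, 58, 71, 72, 78
Q1 (25th %ile) = 23.5000
Q3 (75th %ile) = 71.2500
IQR = 71.2500 - 23.5000 = 47.7500

IQR = 47.7500


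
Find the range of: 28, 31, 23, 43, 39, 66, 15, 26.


Max = 66, Min = 15
Range = 66 - 15 = 51

Range = 51


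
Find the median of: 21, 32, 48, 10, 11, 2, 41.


Sorted: 2, 10, 11, 21, 32, 41, 48
n = 7 (odd)
Middle value = 21

Median = 21


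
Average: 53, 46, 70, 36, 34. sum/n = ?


Sum = 53 + 46 + 70 + 36 + 34 = 239
n = 5
Mean = 239/5 = 47.8000

Mean = 47.8000


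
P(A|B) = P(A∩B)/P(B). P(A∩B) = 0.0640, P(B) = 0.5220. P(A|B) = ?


P(A|B) = 0.0640/0.5220 = 0.1226

P(A|B) = 0.1226


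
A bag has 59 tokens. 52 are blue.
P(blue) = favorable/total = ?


P = 52/59 = 0.8814

P = 0.8814


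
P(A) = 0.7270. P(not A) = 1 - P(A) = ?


P(not A) = 1 - 0.7270 = 0.2730

P(not A) = 0.2730


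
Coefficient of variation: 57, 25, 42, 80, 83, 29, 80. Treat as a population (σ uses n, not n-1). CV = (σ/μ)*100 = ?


Mean = 56.5714
SD = 23.1939
CV = (23.1939/56.5714)*100 = 40.9994%

CV = 40.9994%


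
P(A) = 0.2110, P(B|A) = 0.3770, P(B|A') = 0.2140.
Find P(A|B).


P(B) = P(B|A)*P(A) + P(B|A')*P(A')
= 0.3770*0.2110 + 0.2140*0.7890
= 0.079547 + 0.168846 = 0.248393
P(A|B) = 0.079547/0.248393 = 0.3202

P(A|B) = 0.3202


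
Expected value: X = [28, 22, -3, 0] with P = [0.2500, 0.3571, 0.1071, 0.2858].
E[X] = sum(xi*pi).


E[X] = 28*0.2500 + 22*0.3571 - 3*0.1071 + 0*0.2858
= 7.0000 + 7.8562 - 0.3213 + 0
= 14.5349

E[X] = 14.5349


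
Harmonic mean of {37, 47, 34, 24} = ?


Sum of reciprocals = 1/37 + 1/47 + 1/34 + 1/24 = 0.119382
HM = 4/0.119382 = 33.5059

HM = 33.5059


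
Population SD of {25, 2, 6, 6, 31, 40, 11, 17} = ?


Mean = 17.2500
Variance = 161.4375
SD = sqrt(161.4375) = 12.7058

SD = 12.7058


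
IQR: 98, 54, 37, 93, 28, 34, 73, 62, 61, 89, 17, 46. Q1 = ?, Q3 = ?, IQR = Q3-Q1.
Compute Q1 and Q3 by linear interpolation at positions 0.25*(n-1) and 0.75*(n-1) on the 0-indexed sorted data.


Sorted: 17, 28, 34, 37, 46, 54, 61, 62, 73, 89, 93, 98
Q1 (25th %ile) = 36.2500
Q3 (75th %ile) = 77.0000
IQR = 77.0000 - 36.2500 = 40.7500

IQR = 40.7500


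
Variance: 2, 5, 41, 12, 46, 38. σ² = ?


Mean = 24.0000
Squared deviations: 484.0000, 361.0000, 289.0000, 144.0000, 484.0000, 196.0000
Sum = 1958.0000
Variance = 1958.0000/6 = 326.3333

Variance = 326.3333


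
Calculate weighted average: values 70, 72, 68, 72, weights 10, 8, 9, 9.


Numerator = 70*10 + 72*8 + 68*9 + 72*9 = 2536
Denominator = 10 + 8 + 9 + 9 = 36
WM = 2536/36 = 70.4444

WM = 70.4444


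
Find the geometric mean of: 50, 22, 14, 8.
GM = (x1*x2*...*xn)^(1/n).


Product = 50 × 22 × 14 × 8 = 123200
GM = 123200^(1/4) = 18.7350

GM = 18.7350


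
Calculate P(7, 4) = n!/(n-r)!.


P(7,4) = 7!/3!
= 5040/6
= 840

P(7,4) = 840


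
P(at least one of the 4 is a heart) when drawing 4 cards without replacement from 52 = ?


P(at least one) = 1 - P(none)
P(none) = (39/52) × (38/51) × (37/50) × (36/49) = 0.303818
P(at least one) = 1 - 0.303818 = 0.6962

P = 0.6962


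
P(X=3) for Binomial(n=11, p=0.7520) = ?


C(11,3) = 165
p^3 = 0.425259
(1-p)^8 = 1.430914e-05
P = 165 * 0.425259 * 1.430914e-05 = 0.0010

P(X=3) = 0.0010


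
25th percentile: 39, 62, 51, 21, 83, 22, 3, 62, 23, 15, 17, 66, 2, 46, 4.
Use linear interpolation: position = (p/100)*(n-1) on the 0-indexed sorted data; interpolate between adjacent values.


Sorted: 2, 3, 4, 15, 17, 21, 22, 23, 39, 46, 51, 62, 62, 66, 83
n = 15
Index = 25/100 * 14 = 3.5000
Lower = data[3] = 15, Upper = data[4] = 17
P25 = 15 + 0.5000*(2) = 16.0000

P25 = 16.0000


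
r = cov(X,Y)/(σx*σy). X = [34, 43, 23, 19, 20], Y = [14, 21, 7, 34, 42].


Mean X = 27.8000, Mean Y = 23.6000
SD X = 9.282241, SD Y = 12.815615
Cov = -50.880000
r = -50.880000/(9.282241*12.815615) = -0.4277

r = -0.4277


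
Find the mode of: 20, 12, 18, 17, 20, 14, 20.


Frequencies: 12:1, 14:1, 17:1, 18:1, 20:3
Max frequency = 3
Mode = 20

Mode = 20


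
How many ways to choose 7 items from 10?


C(10,7) = 10!/(7! × 3!)
= 3628800/(5040 × 6)
= 120

C(10,7) = 120


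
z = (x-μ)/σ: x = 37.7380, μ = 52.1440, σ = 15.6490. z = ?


z = (37.7380 - 52.1440)/15.6490
= -14.4060/15.6490
= -0.9206

z = -0.9206


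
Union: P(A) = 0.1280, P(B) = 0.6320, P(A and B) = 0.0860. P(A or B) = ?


P(A∪B) = 0.1280 + 0.6320 - 0.0860
= 0.7600 - 0.0860
= 0.6740

P(A∪B) = 0.6740


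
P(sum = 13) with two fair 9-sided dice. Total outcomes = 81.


Total outcomes = 9×9 = 81
Favorable (sum = 13): 6
P = 6/81 = 0.0741

P = 0.0741


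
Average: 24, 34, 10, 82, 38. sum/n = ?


Sum = 24 + 34 + 10 + 82 + 38 = 188
n = 5
Mean = 188/5 = 37.6000

Mean = 37.6000


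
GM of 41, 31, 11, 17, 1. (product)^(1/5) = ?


Product = 41 × 31 × 11 × 17 × 1 = 237677
GM = 237677^(1/5) = 11.8904

GM = 11.8904


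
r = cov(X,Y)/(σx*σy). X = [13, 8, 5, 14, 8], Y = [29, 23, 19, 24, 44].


Mean X = 9.6000, Mean Y = 27.8000
SD X = 3.382307, SD Y = 8.704022
Cov = 1.920000
r = 1.920000/(3.382307*8.704022) = 0.0652

r = 0.0652


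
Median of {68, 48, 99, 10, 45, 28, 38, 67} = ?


Sorted: 10, 28, 38, 45, 48, 67, 68, 99
n = 8 (even)
Middle values: 45 and 48
Median = (45+48)/2 = 46.5000

Median = 46.5000


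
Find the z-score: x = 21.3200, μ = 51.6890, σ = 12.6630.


z = (21.3200 - 51.6890)/12.6630
= -30.3690/12.6630
= -2.3982

z = -2.3982


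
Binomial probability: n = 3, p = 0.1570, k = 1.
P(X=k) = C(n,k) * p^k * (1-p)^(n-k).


C(3,1) = 3
p^1 = 0.157000
(1-p)^2 = 0.710649
P = 3 * 0.157000 * 0.710649 = 0.3347

P(X=1) = 0.3347


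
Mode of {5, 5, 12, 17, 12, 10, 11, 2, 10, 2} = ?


Frequencies: 2:2, 5:2, 10:2, 11:1, 12:2, 17:1
Max frequency = 2
Mode = 2, 5, 10, 12

Mode = 2, 5, 10, 12


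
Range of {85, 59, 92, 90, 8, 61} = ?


Max = 92, Min = 8
Range = 92 - 8 = 84

Range = 84


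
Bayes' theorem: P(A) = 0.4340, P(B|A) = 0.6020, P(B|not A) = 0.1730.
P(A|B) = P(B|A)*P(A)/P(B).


P(B) = P(B|A)*P(A) + P(B|A')*P(A')
= 0.6020*0.4340 + 0.1730*0.5660
= 0.261268 + 0.097918 = 0.359186
P(A|B) = 0.261268/0.359186 = 0.7274

P(A|B) = 0.7274


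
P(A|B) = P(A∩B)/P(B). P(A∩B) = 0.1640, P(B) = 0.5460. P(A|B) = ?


P(A|B) = 0.1640/0.5460 = 0.3004

P(A|B) = 0.3004


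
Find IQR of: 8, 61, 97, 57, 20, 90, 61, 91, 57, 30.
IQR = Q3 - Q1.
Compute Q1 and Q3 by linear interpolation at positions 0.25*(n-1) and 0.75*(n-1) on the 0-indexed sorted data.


Sorted: 8, 20, 30, 57, 57, 61, 61, 90, 91, 97
Q1 (25th %ile) = 36.7500
Q3 (75th %ile) = 82.7500
IQR = 82.7500 - 36.7500 = 46.0000

IQR = 46.0000


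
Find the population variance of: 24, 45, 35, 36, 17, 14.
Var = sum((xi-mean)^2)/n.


Mean = 28.5000
Squared deviations: 20.2500, 272.2500, 42.2500, 56.2500, 132.2500, 210.2500
Sum = 733.5000
Variance = 733.5000/6 = 122.2500

Variance = 122.2500


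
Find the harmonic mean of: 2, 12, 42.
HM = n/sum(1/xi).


Sum of reciprocals = 1/2 + 1/12 + 1/42 = 0.607143
HM = 3/0.607143 = 4.9412

HM = 4.9412


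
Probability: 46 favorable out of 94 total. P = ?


P = 46/94 = 0.4894

P = 0.4894


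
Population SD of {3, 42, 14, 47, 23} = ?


Mean = 25.8000
Variance = 275.7600
SD = sqrt(275.7600) = 16.6060

SD = 16.6060


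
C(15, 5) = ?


C(15,5) = 15!/(5! × 10!)
= 1307674368000/(120 × 3628800)
= 3003

C(15,5) = 3003


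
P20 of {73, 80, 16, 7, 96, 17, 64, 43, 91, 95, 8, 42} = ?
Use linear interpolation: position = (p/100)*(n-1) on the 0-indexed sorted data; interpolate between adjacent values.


Sorted: 7, 8, 16, 17, 42, 43, 64, 73, 80, 91, 95, 96
n = 12
Index = 20/100 * 11 = 2.2000
Lower = data[2] = 16, Upper = data[3] = 17
P20 = 16 + 0.2000*(1) = 16.2000

P20 = 16.2000


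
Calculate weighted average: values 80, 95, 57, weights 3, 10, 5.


Numerator = 80*3 + 95*10 + 57*5 = 1475
Denominator = 3 + 10 + 5 = 18
WM = 1475/18 = 81.9444

WM = 81.9444


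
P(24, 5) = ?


P(24,5) = 24!/19!
= 620448401733239439360000/121645100408832000
= 5100480

P(24,5) = 5100480


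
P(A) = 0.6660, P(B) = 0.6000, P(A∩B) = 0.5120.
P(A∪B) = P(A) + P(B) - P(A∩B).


P(A∪B) = 0.6660 + 0.6000 - 0.5120
= 1.2660 - 0.5120
= 0.7540

P(A∪B) = 0.7540


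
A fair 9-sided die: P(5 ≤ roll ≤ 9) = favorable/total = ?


Favorable outcomes (5 ≤ roll ≤ 9): 5
Total outcomes = 9
P = 5/9 = 0.5556

P = 0.5556


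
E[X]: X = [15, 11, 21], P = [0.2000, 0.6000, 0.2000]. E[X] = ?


E[X] = 15*0.2000 + 11*0.6000 + 21*0.2000
= 3.0000 + 6.6000 + 4.2000
= 13.8000

E[X] = 13.8000


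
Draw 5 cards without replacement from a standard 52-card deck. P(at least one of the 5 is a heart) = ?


P(at least one) = 1 - P(none)
P(none) = (39/52) × (38/51) × (37/50) × (36/49) × (35/48) = 0.221534
P(at least one) = 1 - 0.221534 = 0.7785

P = 0.7785


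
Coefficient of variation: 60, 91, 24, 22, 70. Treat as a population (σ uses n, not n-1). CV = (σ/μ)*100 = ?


Mean = 53.4000
SD = 26.7701
CV = (26.7701/53.4000)*100 = 50.1313%

CV = 50.1313%


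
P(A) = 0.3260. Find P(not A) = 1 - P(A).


P(not A) = 1 - 0.3260 = 0.6740

P(not A) = 0.6740


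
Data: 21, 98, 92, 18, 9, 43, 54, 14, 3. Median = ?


Sorted: 3, 9, 14, 18, 21, 43, 54, 92, 98
n = 9 (odd)
Middle value = 21

Median = 21


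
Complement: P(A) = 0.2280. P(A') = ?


P(not A) = 1 - 0.2280 = 0.7720

P(not A) = 0.7720


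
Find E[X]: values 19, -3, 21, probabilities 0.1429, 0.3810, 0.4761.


E[X] = 19*0.1429 - 3*0.3810 + 21*0.4761
= 2.7151 - 1.1430 + 9.9981
= 11.5702

E[X] = 11.5702


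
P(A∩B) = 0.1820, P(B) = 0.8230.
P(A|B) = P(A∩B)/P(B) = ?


P(A|B) = 0.1820/0.8230 = 0.2211

P(A|B) = 0.2211


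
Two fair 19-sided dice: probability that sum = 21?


Total outcomes = 19×19 = 361
Favorable (sum = 21): 18
P = 18/361 = 0.0499

P = 0.0499


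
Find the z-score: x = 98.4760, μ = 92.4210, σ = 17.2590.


z = (98.4760 - 92.4210)/17.2590
= 6.0550/17.2590
= 0.3508

z = 0.3508


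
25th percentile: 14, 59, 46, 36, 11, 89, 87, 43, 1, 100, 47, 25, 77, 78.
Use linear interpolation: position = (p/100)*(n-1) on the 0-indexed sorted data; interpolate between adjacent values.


Sorted: 1, 11, 14, 25, 36, 43, 46, 47, 59, 77, 78, 87, 89, 100
n = 14
Index = 25/100 * 13 = 3.2500
Lower = data[3] = 25, Upper = data[4] = 36
P25 = 25 + 0.2500*(11) = 27.7500

P25 = 27.7500


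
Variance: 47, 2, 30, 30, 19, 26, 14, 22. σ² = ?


Mean = 23.7500
Squared deviations: 540.5625, 473.0625, 39.0625, 39.0625, 22.5625, 5.0625, 95.0625, 3.0625
Sum = 1217.5000
Variance = 1217.5000/8 = 152.1875

Variance = 152.1875


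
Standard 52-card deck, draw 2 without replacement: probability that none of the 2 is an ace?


P(no aces) = (48/52) × (47/51)
= 0.8507

P = 0.8507


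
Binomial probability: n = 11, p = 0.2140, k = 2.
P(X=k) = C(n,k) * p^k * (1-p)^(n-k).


C(11,2) = 55
p^2 = 0.045796
(1-p)^9 = 0.114499
P = 55 * 0.045796 * 0.114499 = 0.2884

P(X=2) = 0.2884


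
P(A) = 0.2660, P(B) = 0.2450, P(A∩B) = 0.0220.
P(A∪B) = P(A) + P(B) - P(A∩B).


P(A∪B) = 0.2660 + 0.2450 - 0.0220
= 0.5110 - 0.0220
= 0.4890

P(A∪B) = 0.4890


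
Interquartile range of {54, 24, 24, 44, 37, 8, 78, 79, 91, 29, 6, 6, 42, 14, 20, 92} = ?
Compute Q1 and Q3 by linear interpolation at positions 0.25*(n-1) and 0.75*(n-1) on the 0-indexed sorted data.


Sorted: 6, 6, 8, 14, 20, 24, 24, 29, 37, 42, 44, 54, 78, 79, 91, 92
Q1 (25th %ile) = 18.5000
Q3 (75th %ile) = 60.0000
IQR = 60.0000 - 18.5000 = 41.5000

IQR = 41.5000


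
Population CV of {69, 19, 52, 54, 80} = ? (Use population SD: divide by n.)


Mean = 54.8000
SD = 20.6243
CV = (20.6243/54.8000)*100 = 37.6355%

CV = 37.6355%


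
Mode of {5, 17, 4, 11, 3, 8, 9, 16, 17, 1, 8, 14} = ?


Frequencies: 1:1, 3:1, 4:1, 5:1, 8:2, 9:1, 11:1, 14:1, 16:1, 17:2
Max frequency = 2
Mode = 8, 17

Mode = 8, 17


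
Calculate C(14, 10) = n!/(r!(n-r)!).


C(14,10) = 14!/(10! × 4!)
= 87178291200/(3628800 × 24)
= 1001

C(14,10) = 1001


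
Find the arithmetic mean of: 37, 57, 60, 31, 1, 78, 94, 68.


Sum = 37 + 57 + 60 + 31 + 1 + 78 + 94 + 68 = 426
n = 8
Mean = 426/8 = 53.2500

Mean = 53.2500


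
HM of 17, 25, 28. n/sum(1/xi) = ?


Sum of reciprocals = 1/17 + 1/25 + 1/28 = 0.134538
HM = 3/0.134538 = 22.2986

HM = 22.2986


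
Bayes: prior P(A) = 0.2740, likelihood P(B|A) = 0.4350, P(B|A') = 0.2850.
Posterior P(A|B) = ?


P(B) = P(B|A)*P(A) + P(B|A')*P(A')
= 0.4350*0.2740 + 0.2850*0.7260
= 0.119190 + 0.206910 = 0.326100
P(A|B) = 0.119190/0.326100 = 0.3655

P(A|B) = 0.3655


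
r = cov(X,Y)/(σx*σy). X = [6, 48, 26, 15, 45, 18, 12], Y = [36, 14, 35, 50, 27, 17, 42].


Mean X = 24.2857, Mean Y = 31.5714
SD X = 15.144205, SD Y = 12.081357
Cov = -113.448980
r = -113.448980/(15.144205*12.081357) = -0.6201

r = -0.6201


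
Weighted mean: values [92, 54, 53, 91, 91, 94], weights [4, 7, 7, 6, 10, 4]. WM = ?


Numerator = 92*4 + 54*7 + 53*7 + 91*6 + 91*10 + 94*4 = 2949
Denominator = 4 + 7 + 7 + 6 + 10 + 4 = 38
WM = 2949/38 = 77.6053

WM = 77.6053


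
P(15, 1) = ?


P(15,1) = 15!/14!
= 1307674368000/87178291200
= 15

P(15,1) = 15


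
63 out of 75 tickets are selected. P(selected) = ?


P = 63/75 = 0.8400

P = 0.8400


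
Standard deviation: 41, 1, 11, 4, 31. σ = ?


Mean = 17.6000
Variance = 246.2400
SD = sqrt(246.2400) = 15.6920

SD = 15.6920


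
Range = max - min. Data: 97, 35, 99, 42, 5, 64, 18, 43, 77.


Max = 99, Min = 5
Range = 99 - 5 = 94

Range = 94


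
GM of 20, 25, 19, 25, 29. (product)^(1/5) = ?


Product = 20 × 25 × 19 × 25 × 29 = 6887500
GM = 6887500^(1/5) = 23.3138

GM = 23.3138


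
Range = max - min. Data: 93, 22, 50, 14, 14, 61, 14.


Max = 93, Min = 14
Range = 93 - 14 = 79

Range = 79


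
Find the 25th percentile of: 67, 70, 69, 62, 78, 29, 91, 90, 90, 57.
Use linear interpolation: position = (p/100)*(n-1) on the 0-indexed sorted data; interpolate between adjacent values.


Sorted: 29, 57, 62, 67, 69, 70, 78, 90, 90, 91
n = 10
Index = 25/100 * 9 = 2.2500
Lower = data[2] = 62, Upper = data[3] = 67
P25 = 62 + 0.2500*(5) = 63.2500

P25 = 63.2500


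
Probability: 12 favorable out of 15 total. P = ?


P = 12/15 = 0.8000

P = 0.8000


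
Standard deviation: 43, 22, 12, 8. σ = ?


Mean = 21.2500
Variance = 183.6875
SD = sqrt(183.6875) = 13.5531

SD = 13.5531


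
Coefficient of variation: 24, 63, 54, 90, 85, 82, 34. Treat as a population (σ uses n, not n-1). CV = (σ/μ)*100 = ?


Mean = 61.7143
SD = 23.9208
CV = (23.9208/61.7143)*100 = 38.7605%

CV = 38.7605%


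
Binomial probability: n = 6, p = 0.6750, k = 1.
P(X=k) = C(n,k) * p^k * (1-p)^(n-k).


C(6,1) = 6
p^1 = 0.675000
(1-p)^5 = 0.003626
P = 6 * 0.675000 * 0.003626 = 0.0147

P(X=1) = 0.0147


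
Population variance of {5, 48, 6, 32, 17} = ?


Mean = 21.6000
Squared deviations: 275.5600, 696.9600, 243.3600, 108.1600, 21.1600
Sum = 1345.2000
Variance = 1345.2000/5 = 269.0400

Variance = 269.0400


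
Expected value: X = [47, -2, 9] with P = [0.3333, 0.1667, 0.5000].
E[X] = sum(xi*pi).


E[X] = 47*0.3333 - 2*0.1667 + 9*0.5000
= 15.6651 - 0.3334 + 4.5000
= 19.8317

E[X] = 19.8317


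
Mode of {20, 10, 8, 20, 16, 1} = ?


Frequencies: 1:1, 8:1, 10:1, 16:1, 20:2
Max frequency = 2
Mode = 20

Mode = 20


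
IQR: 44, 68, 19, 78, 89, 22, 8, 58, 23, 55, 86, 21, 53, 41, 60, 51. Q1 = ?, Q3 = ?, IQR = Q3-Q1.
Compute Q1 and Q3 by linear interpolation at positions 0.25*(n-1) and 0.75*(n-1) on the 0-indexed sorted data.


Sorted: 8, 19, 21, 22, 23, 41, 44, 51, 53, 55, 58, 60, 68, 78, 86, 89
Q1 (25th %ile) = 22.7500
Q3 (75th %ile) = 62.0000
IQR = 62.0000 - 22.7500 = 39.2500

IQR = 39.2500


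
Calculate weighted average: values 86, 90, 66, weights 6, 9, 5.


Numerator = 86*6 + 90*9 + 66*5 = 1656
Denominator = 6 + 9 + 5 = 20
WM = 1656/20 = 82.8000

WM = 82.8000


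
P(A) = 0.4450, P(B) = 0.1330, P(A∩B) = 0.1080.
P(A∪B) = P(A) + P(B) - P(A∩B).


P(A∪B) = 0.4450 + 0.1330 - 0.1080
= 0.5780 - 0.1080
= 0.4700

P(A∪B) = 0.4700


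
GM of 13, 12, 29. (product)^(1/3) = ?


Product = 13 × 12 × 29 = 4524
GM = 4524^(1/3) = 16.5389

GM = 16.5389


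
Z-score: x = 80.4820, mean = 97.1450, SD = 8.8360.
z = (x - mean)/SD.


z = (80.4820 - 97.1450)/8.8360
= -16.6630/8.8360
= -1.8858

z = -1.8858


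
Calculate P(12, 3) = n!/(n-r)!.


P(12,3) = 12!/9!
= 479001600/362880
= 1320

P(12,3) = 1320


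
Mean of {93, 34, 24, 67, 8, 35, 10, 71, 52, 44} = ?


Sum = 93 + 34 + 24 + 67 + 8 + 35 + 10 + 71 + 52 + 44 = 438
n = 10
Mean = 438/10 = 43.8000

Mean = 43.8000


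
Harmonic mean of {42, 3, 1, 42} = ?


Sum of reciprocals = 1/42 + 1/3 + 1/1 + 1/42 = 1.380952
HM = 4/1.380952 = 2.8966

HM = 2.8966


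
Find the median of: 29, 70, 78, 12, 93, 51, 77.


Sorted: 12, 29, 51, 70, 77, 78, 93
n = 7 (odd)
Middle value = 70

Median = 70


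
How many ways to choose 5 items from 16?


C(16,5) = 16!/(5! × 11!)
= 20922789888000/(120 × 39916800)
= 4368

C(16,5) = 4368


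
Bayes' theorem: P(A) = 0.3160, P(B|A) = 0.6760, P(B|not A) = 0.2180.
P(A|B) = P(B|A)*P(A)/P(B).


P(B) = P(B|A)*P(A) + P(B|A')*P(A')
= 0.6760*0.3160 + 0.2180*0.6840
= 0.213616 + 0.149112 = 0.362728
P(A|B) = 0.213616/0.362728 = 0.5889

P(A|B) = 0.5889


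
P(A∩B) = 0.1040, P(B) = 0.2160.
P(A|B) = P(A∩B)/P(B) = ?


P(A|B) = 0.1040/0.2160 = 0.4815

P(A|B) = 0.4815


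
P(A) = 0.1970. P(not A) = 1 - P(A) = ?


P(not A) = 1 - 0.1970 = 0.8030

P(not A) = 0.8030


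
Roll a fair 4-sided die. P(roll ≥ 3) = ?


Favorable outcomes (roll ≥ 3): 2
Total outcomes = 4
P = 2/4 = 0.5000

P = 0.5000


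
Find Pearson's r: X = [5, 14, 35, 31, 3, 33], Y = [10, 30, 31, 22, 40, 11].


Mean X = 20.1667, Mean Y = 24.0000
SD X = 13.321870, SD Y = 10.878113
Cov = -30.666667
r = -30.666667/(13.321870*10.878113) = -0.2116

r = -0.2116
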